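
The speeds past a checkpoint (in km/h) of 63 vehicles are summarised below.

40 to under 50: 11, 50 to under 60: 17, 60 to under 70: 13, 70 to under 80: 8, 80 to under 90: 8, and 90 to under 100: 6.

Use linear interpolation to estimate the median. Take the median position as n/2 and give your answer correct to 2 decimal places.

62.69

Cumulative frequencies: 11, 28, 41, 49, 57, 63
n = 63; position = n/2 = 31.5.
This falls in the class 60 to under 70: L = 60, F = 28, f = 13, h = 10.
Median ≈ 60 + ((31.5 − 28) / 13) × 10 = 62.6923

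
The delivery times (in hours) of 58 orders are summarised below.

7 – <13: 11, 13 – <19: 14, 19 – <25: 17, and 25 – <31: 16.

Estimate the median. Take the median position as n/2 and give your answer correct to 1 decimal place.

20.4

Cumulative frequencies: 11, 25, 42, 58
n = 58; position = n/2 = 29.
This falls in the class 19 – <25: L = 19, F = 25, f = 17, h = 6.
Median ≈ 19 + ((29 − 25) / 17) × 6 = 20.4118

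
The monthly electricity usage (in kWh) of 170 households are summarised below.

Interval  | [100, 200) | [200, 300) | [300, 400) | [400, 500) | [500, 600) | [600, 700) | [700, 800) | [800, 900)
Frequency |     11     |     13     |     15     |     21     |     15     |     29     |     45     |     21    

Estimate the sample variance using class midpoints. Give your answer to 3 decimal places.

Midpoints: 150, 250, 350, 450, 550, 650, 750, 850
n = 170, Σfm = 98300, mean = 578.2353
Σfm² = 64425000
Σf(m − x̄)² = Σfm² − (Σfm)²/n = 64425000 − 98300²/170 = 7584470.5882
Sample variance = 7584470.5882 / 169 = 44878.5242

44878.524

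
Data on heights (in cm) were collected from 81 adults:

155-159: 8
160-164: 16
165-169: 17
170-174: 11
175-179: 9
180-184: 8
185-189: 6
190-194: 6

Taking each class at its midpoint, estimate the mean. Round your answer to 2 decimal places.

Midpoints: 157, 162, 167, 172, 177, 182, 187, 192
Σfm = 8×157 + 16×162 + 17×167 + 11×172 + 9×177 + 8×182 + 6×187 + 6×192 = 13902
n = Σf = 81
Mean = 13902 / 81 = 171.6296

171.63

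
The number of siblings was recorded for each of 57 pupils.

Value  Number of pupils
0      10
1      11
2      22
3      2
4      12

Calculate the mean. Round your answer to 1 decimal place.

Values: 0, 1, 2, 3, 4
Σfx = 10×0 + 11×1 + 22×2 + 2×3 + 12×4 = 109
n = Σf = 57
Mean = 109 / 57 = 1.9123

1.9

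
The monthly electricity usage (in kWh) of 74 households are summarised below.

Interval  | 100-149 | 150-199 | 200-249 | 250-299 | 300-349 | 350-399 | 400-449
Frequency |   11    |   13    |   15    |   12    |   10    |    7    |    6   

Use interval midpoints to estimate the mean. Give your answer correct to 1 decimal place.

Midpoints: 124.5, 174.5, 224.5, 274.5, 324.5, 374.5, 424.5
Σfm = 11×124.5 + 13×174.5 + 15×224.5 + 12×274.5 + 10×324.5 + 7×374.5 + 6×424.5 = 18713
n = Σf = 74
Mean = 18713 / 74 = 252.8784

252.9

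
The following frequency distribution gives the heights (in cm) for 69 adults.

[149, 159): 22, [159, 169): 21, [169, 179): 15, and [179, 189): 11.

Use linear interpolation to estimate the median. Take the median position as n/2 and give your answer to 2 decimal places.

164.95

Cumulative frequencies: 22, 43, 58, 69
n = 69; position = n/2 = 34.5.
This falls in the class [159, 169): L = 159, F = 22, f = 21, h = 10.
Median ≈ 159 + ((34.5 − 22) / 21) × 10 = 164.9524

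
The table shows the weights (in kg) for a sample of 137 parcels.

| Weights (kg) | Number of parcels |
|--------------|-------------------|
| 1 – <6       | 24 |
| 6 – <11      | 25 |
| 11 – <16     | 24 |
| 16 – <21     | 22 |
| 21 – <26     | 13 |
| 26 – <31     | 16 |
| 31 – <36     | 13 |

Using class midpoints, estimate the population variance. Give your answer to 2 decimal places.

Midpoints: 3.5, 8.5, 13.5, 18.5, 23.5, 28.5, 33.5
n = 137, Σfm = 2224.5, mean = 16.2372
Σfm² = 48768.25
Σf(m − x̄)² = Σfm² − (Σfm)²/n = 48768.25 − 2224.5²/137 = 12648.5401
Population variance = 12648.5401 / 137 = 92.3251

92.33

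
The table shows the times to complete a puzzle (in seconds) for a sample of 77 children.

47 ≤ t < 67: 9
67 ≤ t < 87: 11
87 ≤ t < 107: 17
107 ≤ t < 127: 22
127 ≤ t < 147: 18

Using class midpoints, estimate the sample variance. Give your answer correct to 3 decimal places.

684.621

Midpoints: 57, 77, 97, 117, 137
n = 77, Σfm = 8049, mean = 104.5325
Σfm² = 893413
Σf(m − x̄)² = Σfm² − (Σfm)²/n = 893413 − 8049²/77 = 52031.1688
Sample variance = 52031.1688 / 76 = 684.6206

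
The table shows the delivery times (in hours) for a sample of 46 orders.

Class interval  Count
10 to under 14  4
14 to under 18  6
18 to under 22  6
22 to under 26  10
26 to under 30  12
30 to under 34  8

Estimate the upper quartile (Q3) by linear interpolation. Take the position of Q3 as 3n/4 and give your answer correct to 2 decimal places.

28.83

Cumulative frequencies: 4, 10, 16, 26, 38, 46
n = 46; position = 3n/4 = 34.5.
This falls in the class 26 to under 30: L = 26, F = 26, f = 12, h = 4.
Upper quartile ≈ 26 + ((34.5 − 26) / 12) × 4 = 28.8333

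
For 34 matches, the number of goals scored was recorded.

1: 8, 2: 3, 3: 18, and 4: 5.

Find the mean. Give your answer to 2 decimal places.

Values: 1, 2, 3, 4
Σfx = 8×1 + 3×2 + 18×3 + 5×4 = 88
n = Σf = 34
Mean = 88 / 34 = 2.5882

2.59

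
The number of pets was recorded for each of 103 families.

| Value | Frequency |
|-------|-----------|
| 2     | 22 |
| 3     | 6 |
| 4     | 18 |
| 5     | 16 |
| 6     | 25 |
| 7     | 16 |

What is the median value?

5

Cumulative frequencies: 22, 28, 46, 62, 87, 103
n = 103, so the median is the value in position (n+1)/2 = 52.
Position 52 falls at value 5.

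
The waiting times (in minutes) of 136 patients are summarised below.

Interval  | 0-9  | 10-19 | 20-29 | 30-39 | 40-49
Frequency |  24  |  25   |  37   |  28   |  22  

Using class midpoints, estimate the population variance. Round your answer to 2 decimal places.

174.26

Midpoints: 4.5, 14.5, 24.5, 34.5, 44.5
n = 136, Σfm = 3322, mean = 24.4265
Σfm² = 104844
Σf(m − x̄)² = Σfm² − (Σfm)²/n = 104844 − 3322²/136 = 23699.2647
Population variance = 23699.2647 / 136 = 174.2593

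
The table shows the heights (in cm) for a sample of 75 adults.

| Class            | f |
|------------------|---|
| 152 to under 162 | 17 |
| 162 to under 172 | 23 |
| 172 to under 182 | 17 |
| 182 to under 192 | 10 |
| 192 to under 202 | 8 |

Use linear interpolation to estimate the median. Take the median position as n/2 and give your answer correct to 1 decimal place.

Cumulative frequencies: 17, 40, 57, 67, 75
n = 75; position = n/2 = 37.5.
This falls in the class 162 to under 172: L = 162, F = 17, f = 23, h = 10.
Median ≈ 162 + ((37.5 − 17) / 23) × 10 = 170.9130

170.9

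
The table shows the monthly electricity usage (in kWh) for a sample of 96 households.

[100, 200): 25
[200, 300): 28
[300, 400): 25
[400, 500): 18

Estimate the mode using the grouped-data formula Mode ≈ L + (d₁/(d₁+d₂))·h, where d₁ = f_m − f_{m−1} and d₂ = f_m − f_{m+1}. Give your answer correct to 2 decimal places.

Modal class: [200, 300) (highest frequency 28).
d₁ = 28 − 25 = 3, d₂ = 28 − 25 = 3
Mode ≈ 200 + (3/(3+3)) × 100 = 200 + 50.0000 = 250.0000

250.00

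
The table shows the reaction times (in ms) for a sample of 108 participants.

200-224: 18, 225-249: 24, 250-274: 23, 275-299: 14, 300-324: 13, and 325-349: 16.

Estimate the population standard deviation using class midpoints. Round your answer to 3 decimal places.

Midpoints: 212, 237, 262, 287, 312, 337
n = 108, Σfm = 28996, mean = 268.4815
Σfm² = 7971602
Σf(m − x̄)² = Σfm² − (Σfm)²/n = 7971602 − 28996²/108 = 186712.9630
Population variance = 186712.9630 / 108 = 1728.8237
Standard deviation = √1728.8237 = 41.5791

41.579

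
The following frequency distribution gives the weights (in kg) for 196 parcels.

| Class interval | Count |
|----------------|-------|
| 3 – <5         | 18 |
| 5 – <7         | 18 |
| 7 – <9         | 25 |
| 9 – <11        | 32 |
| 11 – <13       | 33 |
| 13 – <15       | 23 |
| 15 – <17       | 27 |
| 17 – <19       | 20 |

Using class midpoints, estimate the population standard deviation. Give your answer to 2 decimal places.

Midpoints: 4, 6, 8, 10, 12, 14, 16, 18
n = 196, Σfm = 2210, mean = 11.2755
Σfm² = 28388
Σf(m − x̄)² = Σfm² − (Σfm)²/n = 28388 − 2210²/196 = 3469.1224
Population variance = 3469.1224 / 196 = 17.6996
Standard deviation = √17.6996 = 4.2071

4.21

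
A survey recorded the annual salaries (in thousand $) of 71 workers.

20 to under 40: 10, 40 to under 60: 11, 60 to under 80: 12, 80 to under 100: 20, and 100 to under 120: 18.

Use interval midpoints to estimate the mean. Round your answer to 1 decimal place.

Midpoints: 30, 50, 70, 90, 110
Σfm = 10×30 + 11×50 + 12×70 + 20×90 + 18×110 = 5470
n = Σf = 71
Mean = 5470 / 71 = 77.0423

77.0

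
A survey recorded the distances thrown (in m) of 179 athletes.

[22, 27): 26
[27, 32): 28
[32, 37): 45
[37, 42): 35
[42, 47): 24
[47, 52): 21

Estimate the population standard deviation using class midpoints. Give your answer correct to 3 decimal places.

Midpoints: 24.5, 29.5, 34.5, 39.5, 44.5, 49.5
n = 179, Σfm = 6505.5, mean = 36.3436
Σfm² = 247124.75
Σf(m − x̄)² = Σfm² − (Σfm)²/n = 247124.75 − 6505.5²/179 = 10691.6201
Population variance = 10691.6201 / 179 = 59.7297
Standard deviation = √59.7297 = 7.7285

7.729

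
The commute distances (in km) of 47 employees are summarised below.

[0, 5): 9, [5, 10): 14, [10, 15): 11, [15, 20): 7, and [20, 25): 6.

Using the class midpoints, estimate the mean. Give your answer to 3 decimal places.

Midpoints: 2.5, 7.5, 12.5, 17.5, 22.5
Σfm = 9×2.5 + 14×7.5 + 11×12.5 + 7×17.5 + 6×22.5 = 522.5
n = Σf = 47
Mean = 522.5 / 47 = 11.1170

11.117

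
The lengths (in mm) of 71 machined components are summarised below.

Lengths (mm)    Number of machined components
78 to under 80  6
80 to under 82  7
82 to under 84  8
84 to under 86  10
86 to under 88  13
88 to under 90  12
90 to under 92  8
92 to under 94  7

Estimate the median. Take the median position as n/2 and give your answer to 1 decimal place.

Cumulative frequencies: 6, 13, 21, 31, 44, 56, 64, 71
n = 71; position = n/2 = 35.5.
This falls in the class 86 to under 88: L = 86, F = 31, f = 13, h = 2.
Median ≈ 86 + ((35.5 − 31) / 13) × 2 = 86.6923

86.7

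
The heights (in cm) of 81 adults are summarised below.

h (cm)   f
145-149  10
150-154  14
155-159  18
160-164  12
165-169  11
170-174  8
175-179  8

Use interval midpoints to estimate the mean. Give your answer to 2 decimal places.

Midpoints: 147, 152, 157, 162, 167, 172, 177
Σfm = 10×147 + 14×152 + 18×157 + 12×162 + 11×167 + 8×172 + 8×177 = 12997
n = Σf = 81
Mean = 12997 / 81 = 160.4568

160.46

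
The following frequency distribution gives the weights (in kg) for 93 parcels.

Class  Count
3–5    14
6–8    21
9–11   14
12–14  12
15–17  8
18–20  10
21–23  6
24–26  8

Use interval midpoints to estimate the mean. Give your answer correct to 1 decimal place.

12.4

Midpoints: 4, 7, 10, 13, 16, 19, 22, 25
Σfm = 14×4 + 21×7 + 14×10 + 12×13 + 8×16 + 10×19 + 6×22 + 8×25 = 1149
n = Σf = 93
Mean = 1149 / 93 = 12.3548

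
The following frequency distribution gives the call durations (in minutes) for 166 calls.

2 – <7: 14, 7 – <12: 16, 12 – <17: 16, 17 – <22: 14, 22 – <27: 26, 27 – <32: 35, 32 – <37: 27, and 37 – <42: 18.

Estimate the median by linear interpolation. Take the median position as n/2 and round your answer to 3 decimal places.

Cumulative frequencies: 14, 30, 46, 60, 86, 121, 148, 166
n = 166; position = n/2 = 83.
This falls in the class 22 – <27: L = 22, F = 60, f = 26, h = 5.
Median ≈ 22 + ((83 − 60) / 26) × 5 = 26.4231

26.423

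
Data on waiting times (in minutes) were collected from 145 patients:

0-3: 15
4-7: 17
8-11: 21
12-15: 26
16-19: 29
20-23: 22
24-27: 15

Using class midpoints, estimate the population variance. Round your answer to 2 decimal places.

52.28

Midpoints: 1.5, 5.5, 9.5, 13.5, 17.5, 21.5, 25.5
n = 145, Σfm = 2029.5, mean = 13.9966
Σfm² = 35986.25
Σf(m − x̄)² = Σfm² − (Σfm)²/n = 35986.25 − 2029.5²/145 = 7580.2483
Population variance = 7580.2483 / 145 = 52.2776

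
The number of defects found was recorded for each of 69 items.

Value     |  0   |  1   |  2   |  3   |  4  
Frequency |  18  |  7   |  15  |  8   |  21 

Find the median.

2

Cumulative frequencies: 18, 25, 40, 48, 69
n = 69, so the median is the value in position (n+1)/2 = 35.
Position 35 falls at value 2.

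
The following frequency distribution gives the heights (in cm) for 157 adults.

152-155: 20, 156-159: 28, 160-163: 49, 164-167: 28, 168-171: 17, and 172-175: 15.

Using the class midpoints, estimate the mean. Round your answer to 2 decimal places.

Midpoints: 153.5, 157.5, 161.5, 165.5, 169.5, 173.5
Σfm = 20×153.5 + 28×157.5 + 49×161.5 + 28×165.5 + 17×169.5 + 15×173.5 = 25511.5
n = Σf = 157
Mean = 25511.5 / 157 = 162.4936

162.49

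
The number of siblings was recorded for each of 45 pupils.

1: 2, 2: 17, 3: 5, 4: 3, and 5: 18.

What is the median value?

3

Cumulative frequencies: 2, 19, 24, 27, 45
n = 45, so the median is the value in position (n+1)/2 = 23.
Position 23 falls at value 3.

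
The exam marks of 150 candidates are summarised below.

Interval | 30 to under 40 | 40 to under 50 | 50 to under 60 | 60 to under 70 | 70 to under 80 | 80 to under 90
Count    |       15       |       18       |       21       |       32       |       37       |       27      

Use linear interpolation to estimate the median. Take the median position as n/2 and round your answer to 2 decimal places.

66.56

Cumulative frequencies: 15, 33, 54, 86, 123, 150
n = 150; position = n/2 = 75.
This falls in the class 60 to under 70: L = 60, F = 54, f = 32, h = 10.
Median ≈ 60 + ((75 − 54) / 32) × 10 = 66.5625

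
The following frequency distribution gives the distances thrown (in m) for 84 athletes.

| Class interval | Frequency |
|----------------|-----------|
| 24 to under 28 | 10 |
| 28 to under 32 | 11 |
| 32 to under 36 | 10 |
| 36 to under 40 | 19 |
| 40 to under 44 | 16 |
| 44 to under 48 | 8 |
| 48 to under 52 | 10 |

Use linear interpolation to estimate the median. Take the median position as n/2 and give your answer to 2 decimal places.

Cumulative frequencies: 10, 21, 31, 50, 66, 74, 84
n = 84; position = n/2 = 42.
This falls in the class 36 to under 40: L = 36, F = 31, f = 19, h = 4.
Median ≈ 36 + ((42 − 31) / 19) × 4 = 38.3158

38.32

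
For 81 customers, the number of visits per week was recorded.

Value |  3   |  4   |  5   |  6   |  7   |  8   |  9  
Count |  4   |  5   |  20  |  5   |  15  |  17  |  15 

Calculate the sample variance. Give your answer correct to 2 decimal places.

Values: 3, 4, 5, 6, 7, 8, 9
n = 81, Σfx = 538, mean = 6.6420
Σfx² = 3834
Σf(x − x̄)² = Σfx² − (Σfx)²/n = 3834 − 538²/81 = 260.6173
Sample variance = 260.6173 / 80 = 3.2577

3.26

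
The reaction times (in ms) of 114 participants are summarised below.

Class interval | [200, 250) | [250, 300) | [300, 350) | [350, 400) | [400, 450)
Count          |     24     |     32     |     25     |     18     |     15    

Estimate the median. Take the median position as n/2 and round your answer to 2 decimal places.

302.00

Cumulative frequencies: 24, 56, 81, 99, 114
n = 114; position = n/2 = 57.
This falls in the class [300, 350): L = 300, F = 56, f = 25, h = 50.
Median ≈ 300 + ((57 − 56) / 25) × 50 = 302.0000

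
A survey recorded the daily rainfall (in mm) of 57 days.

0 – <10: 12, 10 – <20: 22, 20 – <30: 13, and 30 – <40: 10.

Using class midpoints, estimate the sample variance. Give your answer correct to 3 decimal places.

102.256

Midpoints: 5, 15, 25, 35
n = 57, Σfm = 1065, mean = 18.6842
Σfm² = 25625
Σf(m − x̄)² = Σfm² − (Σfm)²/n = 25625 − 1065²/57 = 5726.3158
Sample variance = 5726.3158 / 56 = 102.2556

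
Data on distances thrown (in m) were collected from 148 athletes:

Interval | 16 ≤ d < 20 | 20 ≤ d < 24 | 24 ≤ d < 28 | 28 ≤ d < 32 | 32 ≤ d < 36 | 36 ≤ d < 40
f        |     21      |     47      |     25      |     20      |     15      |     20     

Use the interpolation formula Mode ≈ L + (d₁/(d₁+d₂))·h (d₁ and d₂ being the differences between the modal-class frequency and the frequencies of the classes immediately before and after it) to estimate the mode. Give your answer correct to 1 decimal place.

22.2

Modal class: 20 ≤ d < 24 (highest frequency 47).
d₁ = 47 − 21 = 26, d₂ = 47 − 25 = 22
Mode ≈ 20 + (26/(26+22)) × 4 = 20 + 2.1667 = 22.1667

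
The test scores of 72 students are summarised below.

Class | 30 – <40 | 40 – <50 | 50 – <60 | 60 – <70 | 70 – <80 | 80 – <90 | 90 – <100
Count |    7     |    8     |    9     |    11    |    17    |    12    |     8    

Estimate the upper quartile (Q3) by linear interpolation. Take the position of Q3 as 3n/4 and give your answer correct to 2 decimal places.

Cumulative frequencies: 7, 15, 24, 35, 52, 64, 72
n = 72; position = 3n/4 = 54.
This falls in the class 80 – <90: L = 80, F = 52, f = 12, h = 10.
Upper quartile ≈ 80 + ((54 − 52) / 12) × 10 = 81.6667

81.67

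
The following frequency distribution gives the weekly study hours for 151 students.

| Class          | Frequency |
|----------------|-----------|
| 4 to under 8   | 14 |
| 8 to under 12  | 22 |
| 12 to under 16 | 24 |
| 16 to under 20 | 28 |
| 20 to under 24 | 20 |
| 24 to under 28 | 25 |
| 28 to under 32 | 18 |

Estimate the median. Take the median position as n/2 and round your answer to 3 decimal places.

Cumulative frequencies: 14, 36, 60, 88, 108, 133, 151
n = 151; position = n/2 = 75.5.
This falls in the class 16 to under 20: L = 16, F = 60, f = 28, h = 4.
Median ≈ 16 + ((75.5 − 60) / 28) × 4 = 18.2143

18.214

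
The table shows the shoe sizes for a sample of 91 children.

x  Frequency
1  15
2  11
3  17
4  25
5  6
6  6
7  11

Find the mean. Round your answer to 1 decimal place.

3.6

Values: 1, 2, 3, 4, 5, 6, 7
Σfx = 15×1 + 11×2 + 17×3 + 25×4 + 6×5 + 6×6 + 11×7 = 331
n = Σf = 91
Mean = 331 / 91 = 3.6374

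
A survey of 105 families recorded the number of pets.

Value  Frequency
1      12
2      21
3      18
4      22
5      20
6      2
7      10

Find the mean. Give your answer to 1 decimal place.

3.6

Values: 1, 2, 3, 4, 5, 6, 7
Σfx = 12×1 + 21×2 + 18×3 + 22×4 + 20×5 + 2×6 + 10×7 = 378
n = Σf = 105
Mean = 378 / 105 = 3.6000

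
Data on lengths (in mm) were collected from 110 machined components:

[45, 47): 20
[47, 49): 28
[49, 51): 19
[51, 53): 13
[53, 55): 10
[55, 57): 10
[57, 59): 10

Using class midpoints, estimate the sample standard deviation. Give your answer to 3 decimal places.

Midpoints: 46, 48, 50, 52, 54, 56, 58
n = 110, Σfm = 5570, mean = 50.6364
Σfm² = 283644
Σf(m − x̄)² = Σfm² − (Σfm)²/n = 283644 − 5570²/110 = 1599.4545
Sample variance = 1599.4545 / 109 = 14.6739
Standard deviation = √14.6739 = 3.8307

3.831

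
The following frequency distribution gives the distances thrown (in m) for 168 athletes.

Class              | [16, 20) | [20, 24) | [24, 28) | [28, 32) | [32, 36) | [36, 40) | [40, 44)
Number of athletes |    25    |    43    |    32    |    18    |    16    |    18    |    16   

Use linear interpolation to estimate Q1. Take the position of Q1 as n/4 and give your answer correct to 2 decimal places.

Cumulative frequencies: 25, 68, 100, 118, 134, 152, 168
n = 168; position = n/4 = 42.
This falls in the class [20, 24): L = 20, F = 25, f = 43, h = 4.
Lower quartile ≈ 20 + ((42 − 25) / 43) × 4 = 21.5814

21.58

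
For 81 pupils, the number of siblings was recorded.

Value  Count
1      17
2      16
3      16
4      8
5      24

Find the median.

3

Cumulative frequencies: 17, 33, 49, 57, 81
n = 81, so the median is the value in position (n+1)/2 = 41.
Position 41 falls at value 3.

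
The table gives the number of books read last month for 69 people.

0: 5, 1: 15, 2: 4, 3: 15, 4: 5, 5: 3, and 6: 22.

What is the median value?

Cumulative frequencies: 5, 20, 24, 39, 44, 47, 69
n = 69, so the median is the value in position (n+1)/2 = 35.
Position 35 falls at value 3.

3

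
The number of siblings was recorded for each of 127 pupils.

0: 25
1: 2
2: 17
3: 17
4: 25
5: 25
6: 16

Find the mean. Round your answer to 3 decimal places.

Values: 0, 1, 2, 3, 4, 5, 6
Σfx = 25×0 + 2×1 + 17×2 + 17×3 + 25×4 + 25×5 + 16×6 = 408
n = Σf = 127
Mean = 408 / 127 = 3.2126

3.213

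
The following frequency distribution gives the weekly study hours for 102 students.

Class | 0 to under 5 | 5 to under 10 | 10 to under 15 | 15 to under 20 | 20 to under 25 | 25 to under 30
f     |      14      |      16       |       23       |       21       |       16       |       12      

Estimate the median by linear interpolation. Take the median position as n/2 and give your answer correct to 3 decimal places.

Cumulative frequencies: 14, 30, 53, 74, 90, 102
n = 102; position = n/2 = 51.
This falls in the class 10 to under 15: L = 10, F = 30, f = 23, h = 5.
Median ≈ 10 + ((51 − 30) / 23) × 5 = 14.5652

14.565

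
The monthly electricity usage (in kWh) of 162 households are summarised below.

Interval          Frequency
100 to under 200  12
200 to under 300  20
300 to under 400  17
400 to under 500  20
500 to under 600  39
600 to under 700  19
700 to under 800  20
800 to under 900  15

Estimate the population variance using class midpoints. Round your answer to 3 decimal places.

Midpoints: 150, 250, 350, 450, 550, 650, 750, 850
n = 162, Σfm = 83300, mean = 514.1975
Σfm² = 49565000
Σf(m − x̄)² = Σfm² − (Σfm)²/n = 49565000 − 83300²/162 = 6732345.6790
Population variance = 6732345.6790 / 162 = 41557.6894

41557.689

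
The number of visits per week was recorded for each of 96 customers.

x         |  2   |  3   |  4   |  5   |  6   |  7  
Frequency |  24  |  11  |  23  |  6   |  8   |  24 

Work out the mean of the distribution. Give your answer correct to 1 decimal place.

Values: 2, 3, 4, 5, 6, 7
Σfx = 24×2 + 11×3 + 23×4 + 6×5 + 8×6 + 24×7 = 419
n = Σf = 96
Mean = 419 / 96 = 4.3646

4.4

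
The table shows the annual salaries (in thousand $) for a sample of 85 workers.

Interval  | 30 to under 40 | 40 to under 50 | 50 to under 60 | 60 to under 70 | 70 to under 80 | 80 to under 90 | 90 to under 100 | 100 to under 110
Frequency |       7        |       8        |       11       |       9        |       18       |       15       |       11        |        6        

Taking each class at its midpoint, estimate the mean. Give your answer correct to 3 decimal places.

71.706

Midpoints: 35, 45, 55, 65, 75, 85, 95, 105
Σfm = 7×35 + 8×45 + 11×55 + 9×65 + 18×75 + 15×85 + 11×95 + 6×105 = 6095
n = Σf = 85
Mean = 6095 / 85 = 71.7059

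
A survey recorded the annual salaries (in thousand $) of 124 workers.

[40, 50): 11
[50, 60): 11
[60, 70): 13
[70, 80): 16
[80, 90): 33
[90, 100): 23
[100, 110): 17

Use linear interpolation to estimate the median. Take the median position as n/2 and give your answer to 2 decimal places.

83.33

Cumulative frequencies: 11, 22, 35, 51, 84, 107, 124
n = 124; position = n/2 = 62.
This falls in the class [80, 90): L = 80, F = 51, f = 33, h = 10.
Median ≈ 80 + ((62 − 51) / 33) × 10 = 83.3333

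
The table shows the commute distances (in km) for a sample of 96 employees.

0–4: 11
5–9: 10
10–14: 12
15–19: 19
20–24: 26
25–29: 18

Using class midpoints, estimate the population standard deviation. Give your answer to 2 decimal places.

8.05

Midpoints: 2, 7, 12, 17, 22, 27
n = 96, Σfm = 1617, mean = 16.8438
Σfm² = 33459
Σf(m − x̄)² = Σfm² − (Σfm)²/n = 33459 − 1617²/96 = 6222.6562
Population variance = 6222.6562 / 96 = 64.8193
Standard deviation = √64.8193 = 8.0510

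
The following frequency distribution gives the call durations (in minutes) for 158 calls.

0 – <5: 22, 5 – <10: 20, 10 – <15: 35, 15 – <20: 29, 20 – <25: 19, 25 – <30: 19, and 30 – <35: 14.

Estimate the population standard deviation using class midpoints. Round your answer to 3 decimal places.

Midpoints: 2.5, 7.5, 12.5, 17.5, 22.5, 27.5, 32.5
n = 158, Σfm = 2555, mean = 16.1709
Σfm² = 54387.5
Σf(m − x̄)² = Σfm² − (Σfm)²/n = 54387.5 − 2555²/158 = 13070.8861
Population variance = 13070.8861 / 158 = 82.7271
Standard deviation = √82.7271 = 9.0954

9.095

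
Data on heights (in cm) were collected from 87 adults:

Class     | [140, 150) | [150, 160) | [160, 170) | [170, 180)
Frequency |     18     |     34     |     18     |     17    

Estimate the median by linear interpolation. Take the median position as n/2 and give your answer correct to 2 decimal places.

Cumulative frequencies: 18, 52, 70, 87
n = 87; position = n/2 = 43.5.
This falls in the class [150, 160): L = 150, F = 18, f = 34, h = 10.
Median ≈ 150 + ((43.5 − 18) / 34) × 10 = 157.5000

157.50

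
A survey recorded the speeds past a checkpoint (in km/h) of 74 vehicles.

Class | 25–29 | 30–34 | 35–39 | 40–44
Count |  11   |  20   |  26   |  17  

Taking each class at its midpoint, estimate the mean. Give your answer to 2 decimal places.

35.31

Midpoints: 27, 32, 37, 42
Σfm = 11×27 + 20×32 + 26×37 + 17×42 = 2613
n = Σf = 74
Mean = 2613 / 74 = 35.3108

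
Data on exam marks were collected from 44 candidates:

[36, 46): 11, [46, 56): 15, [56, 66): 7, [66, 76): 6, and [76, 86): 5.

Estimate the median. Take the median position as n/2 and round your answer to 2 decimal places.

53.33

Cumulative frequencies: 11, 26, 33, 39, 44
n = 44; position = n/2 = 22.
This falls in the class [46, 56): L = 46, F = 11, f = 15, h = 10.
Median ≈ 46 + ((22 − 11) / 15) × 10 = 53.3333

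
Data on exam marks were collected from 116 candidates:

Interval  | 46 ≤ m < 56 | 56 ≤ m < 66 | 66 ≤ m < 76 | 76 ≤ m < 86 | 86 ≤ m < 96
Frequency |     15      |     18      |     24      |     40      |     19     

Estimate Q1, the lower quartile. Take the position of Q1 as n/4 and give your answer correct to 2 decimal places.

Cumulative frequencies: 15, 33, 57, 97, 116
n = 116; position = n/4 = 29.
This falls in the class 56 ≤ m < 66: L = 56, F = 15, f = 18, h = 10.
Lower quartile ≈ 56 + ((29 − 15) / 18) × 10 = 63.7778

63.78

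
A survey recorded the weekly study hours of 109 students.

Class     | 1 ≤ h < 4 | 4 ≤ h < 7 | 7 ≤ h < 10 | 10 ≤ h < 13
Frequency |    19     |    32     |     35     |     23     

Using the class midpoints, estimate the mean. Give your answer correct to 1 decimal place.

7.2

Midpoints: 2.5, 5.5, 8.5, 11.5
Σfm = 19×2.5 + 32×5.5 + 35×8.5 + 23×11.5 = 785.5
n = Σf = 109
Mean = 785.5 / 109 = 7.2064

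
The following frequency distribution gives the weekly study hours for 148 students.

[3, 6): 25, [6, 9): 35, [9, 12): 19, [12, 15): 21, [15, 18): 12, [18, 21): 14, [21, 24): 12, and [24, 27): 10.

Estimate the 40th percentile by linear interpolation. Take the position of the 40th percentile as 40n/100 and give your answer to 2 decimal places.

8.93

Cumulative frequencies: 25, 60, 79, 100, 112, 126, 138, 148
n = 148; position = 40n/100 = 59.2.
This falls in the class [6, 9): L = 6, F = 25, f = 35, h = 3.
40th percentile ≈ 6 + ((59.2 − 25) / 35) × 3 = 8.9314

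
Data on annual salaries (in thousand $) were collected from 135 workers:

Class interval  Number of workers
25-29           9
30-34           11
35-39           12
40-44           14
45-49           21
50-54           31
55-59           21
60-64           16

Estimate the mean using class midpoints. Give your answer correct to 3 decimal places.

47.519

Midpoints: 27, 32, 37, 42, 47, 52, 57, 62
Σfm = 9×27 + 11×32 + 12×37 + 14×42 + 21×47 + 31×52 + 21×57 + 16×62 = 6415
n = Σf = 135
Mean = 6415 / 135 = 47.5185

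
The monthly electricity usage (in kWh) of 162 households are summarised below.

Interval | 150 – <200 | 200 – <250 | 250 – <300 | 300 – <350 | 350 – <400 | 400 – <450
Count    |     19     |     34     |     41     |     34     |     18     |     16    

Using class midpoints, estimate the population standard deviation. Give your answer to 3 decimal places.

73.171

Midpoints: 175, 225, 275, 325, 375, 425
n = 162, Σfm = 46850, mean = 289.1975
Σfm² = 14416250
Σf(m − x̄)² = Σfm² − (Σfm)²/n = 14416250 − 46850²/162 = 867345.6790
Population variance = 867345.6790 / 162 = 5353.9857
Standard deviation = √5353.9857 = 73.1709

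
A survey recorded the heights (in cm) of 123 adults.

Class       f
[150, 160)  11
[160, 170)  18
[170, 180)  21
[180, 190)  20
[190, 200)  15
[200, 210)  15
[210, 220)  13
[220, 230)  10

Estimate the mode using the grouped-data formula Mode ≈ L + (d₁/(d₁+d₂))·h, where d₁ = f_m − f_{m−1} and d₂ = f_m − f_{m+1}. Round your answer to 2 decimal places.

Modal class: [170, 180) (highest frequency 21).
d₁ = 21 − 18 = 3, d₂ = 21 − 20 = 1
Mode ≈ 170 + (3/(3+1)) × 10 = 170 + 7.5000 = 177.5000

177.50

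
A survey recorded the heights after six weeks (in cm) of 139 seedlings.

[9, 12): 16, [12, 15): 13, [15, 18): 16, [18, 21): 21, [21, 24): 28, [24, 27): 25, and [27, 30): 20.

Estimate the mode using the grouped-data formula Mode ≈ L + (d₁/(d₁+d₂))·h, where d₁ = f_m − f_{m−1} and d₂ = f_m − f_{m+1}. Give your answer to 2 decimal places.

Modal class: [21, 24) (highest frequency 28).
d₁ = 28 − 21 = 7, d₂ = 28 − 25 = 3
Mode ≈ 21 + (7/(7+3)) × 3 = 21 + 2.1000 = 23.1000

23.10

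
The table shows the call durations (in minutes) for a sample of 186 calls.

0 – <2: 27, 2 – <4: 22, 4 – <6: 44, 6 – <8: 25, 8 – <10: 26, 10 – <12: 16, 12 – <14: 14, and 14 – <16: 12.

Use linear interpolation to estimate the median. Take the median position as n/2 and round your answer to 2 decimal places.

Cumulative frequencies: 27, 49, 93, 118, 144, 160, 174, 186
n = 186; position = n/2 = 93.
This falls in the class 4 – <6: L = 4, F = 49, f = 44, h = 2.
Median ≈ 4 + ((93 − 49) / 44) × 2 = 6.0000

6.00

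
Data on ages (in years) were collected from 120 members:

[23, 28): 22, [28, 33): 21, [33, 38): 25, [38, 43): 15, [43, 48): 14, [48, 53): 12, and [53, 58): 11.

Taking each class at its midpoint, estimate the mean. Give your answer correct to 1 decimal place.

Midpoints: 25.5, 30.5, 35.5, 40.5, 45.5, 50.5, 55.5
Σfm = 22×25.5 + 21×30.5 + 25×35.5 + 15×40.5 + 14×45.5 + 12×50.5 + 11×55.5 = 4550
n = Σf = 120
Mean = 4550 / 120 = 37.9167

37.9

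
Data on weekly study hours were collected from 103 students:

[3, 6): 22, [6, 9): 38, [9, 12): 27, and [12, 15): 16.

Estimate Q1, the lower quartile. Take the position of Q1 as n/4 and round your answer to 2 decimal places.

Cumulative frequencies: 22, 60, 87, 103
n = 103; position = n/4 = 25.75.
This falls in the class [6, 9): L = 6, F = 22, f = 38, h = 3.
Lower quartile ≈ 6 + ((25.75 − 22) / 38) × 3 = 6.2961

6.30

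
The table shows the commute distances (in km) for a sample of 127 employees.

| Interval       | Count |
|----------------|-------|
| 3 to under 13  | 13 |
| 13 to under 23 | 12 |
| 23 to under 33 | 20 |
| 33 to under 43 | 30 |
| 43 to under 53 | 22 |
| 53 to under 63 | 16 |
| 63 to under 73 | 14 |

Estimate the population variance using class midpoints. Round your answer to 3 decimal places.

311.551

Midpoints: 8, 18, 28, 38, 48, 58, 68
n = 127, Σfm = 4956, mean = 39.0236
Σfm² = 232968
Σf(m − x̄)² = Σfm² − (Σfm)²/n = 232968 − 4956²/127 = 39566.9291
Population variance = 39566.9291 / 127 = 311.5506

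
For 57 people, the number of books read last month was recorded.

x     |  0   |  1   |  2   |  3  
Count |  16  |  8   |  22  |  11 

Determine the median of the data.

2

Cumulative frequencies: 16, 24, 46, 57
n = 57, so the median is the value in position (n+1)/2 = 29.
Position 29 falls at value 2.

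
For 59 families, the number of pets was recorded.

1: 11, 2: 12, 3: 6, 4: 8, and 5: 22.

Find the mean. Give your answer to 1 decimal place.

3.3

Values: 1, 2, 3, 4, 5
Σfx = 11×1 + 12×2 + 6×3 + 8×4 + 22×5 = 195
n = Σf = 59
Mean = 195 / 59 = 3.3051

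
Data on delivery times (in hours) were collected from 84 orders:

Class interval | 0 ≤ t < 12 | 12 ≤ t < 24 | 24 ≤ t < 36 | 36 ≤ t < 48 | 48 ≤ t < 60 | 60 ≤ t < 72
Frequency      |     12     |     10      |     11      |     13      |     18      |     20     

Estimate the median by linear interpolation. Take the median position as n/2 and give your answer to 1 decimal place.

Cumulative frequencies: 12, 22, 33, 46, 64, 84
n = 84; position = n/2 = 42.
This falls in the class 36 ≤ t < 48: L = 36, F = 33, f = 13, h = 12.
Median ≈ 36 + ((42 − 33) / 13) × 12 = 44.3077

44.3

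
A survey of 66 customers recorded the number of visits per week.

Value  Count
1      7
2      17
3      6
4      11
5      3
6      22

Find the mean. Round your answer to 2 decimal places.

3.79

Values: 1, 2, 3, 4, 5, 6
Σfx = 7×1 + 17×2 + 6×3 + 11×4 + 3×5 + 22×6 = 250
n = Σf = 66
Mean = 250 / 66 = 3.7879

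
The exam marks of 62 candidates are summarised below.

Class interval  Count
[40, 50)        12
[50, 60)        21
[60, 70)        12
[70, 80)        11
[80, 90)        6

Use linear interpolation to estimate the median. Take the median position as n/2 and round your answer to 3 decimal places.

59.048

Cumulative frequencies: 12, 33, 45, 56, 62
n = 62; position = n/2 = 31.
This falls in the class [50, 60): L = 50, F = 12, f = 21, h = 10.
Median ≈ 50 + ((31 − 12) / 21) × 10 = 59.0476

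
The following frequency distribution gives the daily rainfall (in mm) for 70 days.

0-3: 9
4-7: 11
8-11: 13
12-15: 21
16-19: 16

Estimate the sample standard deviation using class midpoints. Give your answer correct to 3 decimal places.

Midpoints: 1.5, 5.5, 9.5, 13.5, 17.5
n = 70, Σfm = 761, mean = 10.8714
Σfm² = 10253.5
Σf(m − x̄)² = Σfm² − (Σfm)²/n = 10253.5 − 761²/70 = 1980.3429
Sample variance = 1980.3429 / 69 = 28.7006
Standard deviation = √28.7006 = 5.3573

5.357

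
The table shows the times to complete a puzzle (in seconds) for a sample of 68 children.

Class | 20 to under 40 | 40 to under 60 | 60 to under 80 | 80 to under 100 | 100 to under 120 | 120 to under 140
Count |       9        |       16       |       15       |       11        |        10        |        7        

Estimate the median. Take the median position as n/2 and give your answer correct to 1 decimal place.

Cumulative frequencies: 9, 25, 40, 51, 61, 68
n = 68; position = n/2 = 34.
This falls in the class 60 to under 80: L = 60, F = 25, f = 15, h = 20.
Median ≈ 60 + ((34 − 25) / 15) × 20 = 72.0000

72.0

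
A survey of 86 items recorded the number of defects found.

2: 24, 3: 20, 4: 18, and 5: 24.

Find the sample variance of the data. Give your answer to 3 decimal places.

Values: 2, 3, 4, 5
n = 86, Σfx = 300, mean = 3.4884
Σfx² = 1164
Σf(x − x̄)² = Σfx² − (Σfx)²/n = 1164 − 300²/86 = 117.4884
Sample variance = 117.4884 / 85 = 1.3822

1.382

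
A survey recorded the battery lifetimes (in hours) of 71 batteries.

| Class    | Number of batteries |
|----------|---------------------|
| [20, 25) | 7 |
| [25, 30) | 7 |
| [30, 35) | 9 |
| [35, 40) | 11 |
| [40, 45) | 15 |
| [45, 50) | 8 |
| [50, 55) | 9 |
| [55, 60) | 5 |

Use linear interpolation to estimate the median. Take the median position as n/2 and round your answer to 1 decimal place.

40.5

Cumulative frequencies: 7, 14, 23, 34, 49, 57, 66, 71
n = 71; position = n/2 = 35.5.
This falls in the class [40, 45): L = 40, F = 34, f = 15, h = 5.
Median ≈ 40 + ((35.5 − 34) / 15) × 5 = 40.5000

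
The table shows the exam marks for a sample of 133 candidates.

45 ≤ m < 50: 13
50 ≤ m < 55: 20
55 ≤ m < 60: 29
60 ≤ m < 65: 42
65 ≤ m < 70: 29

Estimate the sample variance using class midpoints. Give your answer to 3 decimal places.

Midpoints: 47.5, 52.5, 57.5, 62.5, 67.5
n = 133, Σfm = 7917.5, mean = 59.5301
Σfm² = 476531.25
Σf(m − x̄)² = Σfm² − (Σfm)²/n = 476531.25 − 7917.5²/133 = 5201.8797
Sample variance = 5201.8797 / 132 = 39.4082

39.408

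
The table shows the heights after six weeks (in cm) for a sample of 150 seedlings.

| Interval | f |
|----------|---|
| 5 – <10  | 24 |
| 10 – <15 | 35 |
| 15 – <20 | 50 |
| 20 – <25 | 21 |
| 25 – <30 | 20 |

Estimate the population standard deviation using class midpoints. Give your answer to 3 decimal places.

6.175

Midpoints: 7.5, 12.5, 17.5, 22.5, 27.5
n = 150, Σfm = 2515, mean = 16.7667
Σfm² = 47887.5
Σf(m − x̄)² = Σfm² − (Σfm)²/n = 47887.5 − 2515²/150 = 5719.3333
Population variance = 5719.3333 / 150 = 38.1289
Standard deviation = √38.1289 = 6.1749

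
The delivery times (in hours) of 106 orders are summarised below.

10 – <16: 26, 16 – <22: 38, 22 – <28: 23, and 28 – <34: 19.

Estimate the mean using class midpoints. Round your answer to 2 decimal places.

20.98

Midpoints: 13, 19, 25, 31
Σfm = 26×13 + 38×19 + 23×25 + 19×31 = 2224
n = Σf = 106
Mean = 2224 / 106 = 20.9811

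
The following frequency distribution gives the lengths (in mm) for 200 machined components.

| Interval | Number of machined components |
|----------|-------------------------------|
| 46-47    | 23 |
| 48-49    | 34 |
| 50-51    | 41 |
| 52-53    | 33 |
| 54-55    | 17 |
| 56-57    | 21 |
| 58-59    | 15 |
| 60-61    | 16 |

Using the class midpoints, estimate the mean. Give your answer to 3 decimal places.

Midpoints: 46.5, 48.5, 50.5, 52.5, 54.5, 56.5, 58.5, 60.5
Σfm = 23×46.5 + 34×48.5 + 41×50.5 + 33×52.5 + 17×54.5 + 21×56.5 + 15×58.5 + 16×60.5 = 10480
n = Σf = 200
Mean = 10480 / 200 = 52.4000

52.400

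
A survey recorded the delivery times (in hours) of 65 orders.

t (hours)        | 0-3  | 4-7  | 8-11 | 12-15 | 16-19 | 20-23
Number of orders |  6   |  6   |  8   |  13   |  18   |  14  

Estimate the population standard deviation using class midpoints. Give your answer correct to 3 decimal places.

6.256

Midpoints: 1.5, 5.5, 9.5, 13.5, 17.5, 21.5
n = 65, Σfm = 909.5, mean = 13.9923
Σfm² = 15270.25
Σf(m − x̄)² = Σfm² − (Σfm)²/n = 15270.25 − 909.5²/65 = 2544.2462
Population variance = 2544.2462 / 65 = 39.1422
Standard deviation = √39.1422 = 6.2564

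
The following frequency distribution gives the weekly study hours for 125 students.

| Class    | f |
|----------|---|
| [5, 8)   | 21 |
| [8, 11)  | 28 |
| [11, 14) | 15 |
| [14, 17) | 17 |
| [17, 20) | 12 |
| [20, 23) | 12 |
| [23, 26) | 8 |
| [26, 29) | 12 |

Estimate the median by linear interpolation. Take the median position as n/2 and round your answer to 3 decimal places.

Cumulative frequencies: 21, 49, 64, 81, 93, 105, 113, 125
n = 125; position = n/2 = 62.5.
This falls in the class [11, 14): L = 11, F = 49, f = 15, h = 3.
Median ≈ 11 + ((62.5 − 49) / 15) × 3 = 13.7000

13.700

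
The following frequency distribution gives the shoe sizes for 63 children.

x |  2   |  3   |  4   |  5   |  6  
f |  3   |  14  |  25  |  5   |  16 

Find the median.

4

Cumulative frequencies: 3, 17, 42, 47, 63
n = 63, so the median is the value in position (n+1)/2 = 32.
Position 32 falls at value 4.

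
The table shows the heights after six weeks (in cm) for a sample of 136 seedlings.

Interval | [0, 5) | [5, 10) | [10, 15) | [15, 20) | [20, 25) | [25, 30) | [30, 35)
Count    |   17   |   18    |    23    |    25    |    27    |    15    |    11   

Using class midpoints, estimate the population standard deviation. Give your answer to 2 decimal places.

8.90

Midpoints: 2.5, 7.5, 12.5, 17.5, 22.5, 27.5, 32.5
n = 136, Σfm = 2280, mean = 16.7647
Σfm² = 49000
Σf(m − x̄)² = Σfm² − (Σfm)²/n = 49000 − 2280²/136 = 10776.4706
Population variance = 10776.4706 / 136 = 79.2388
Standard deviation = √79.2388 = 8.9016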